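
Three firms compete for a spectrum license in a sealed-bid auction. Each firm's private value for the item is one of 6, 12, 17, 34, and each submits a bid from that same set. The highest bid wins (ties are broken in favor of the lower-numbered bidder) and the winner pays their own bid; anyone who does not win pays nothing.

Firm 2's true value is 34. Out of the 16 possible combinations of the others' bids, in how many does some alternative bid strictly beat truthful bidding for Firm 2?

Others bid (6, 6): truth gives 0; bid 12 gives 22 > 0. Violating.
Others bid (6, 12): truth gives 0; bid 12 gives 22 > 0. Violating.
Others bid (6, 17): truth gives 0; bid 17 gives 17 > 0. Violating.
Others bid (12, 6): truth gives 0; bid 17 gives 17 > 0. Violating.
Others bid (6, 34): truth gives 0; no alternative beats it.
Others bid (12, 34): truth gives 0; no alternative beats it.
(Checking all 16 profiles: 6 have a profitable deviation, 10 do not.)

6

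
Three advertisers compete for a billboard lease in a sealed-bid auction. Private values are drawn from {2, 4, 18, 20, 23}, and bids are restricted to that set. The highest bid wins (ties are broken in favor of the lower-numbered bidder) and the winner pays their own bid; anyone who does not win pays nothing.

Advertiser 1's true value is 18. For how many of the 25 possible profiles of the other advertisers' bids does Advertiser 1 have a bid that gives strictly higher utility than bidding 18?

Others bid (2, 2): truth gives 0; bid 2 gives 16 > 0. Violating.
Others bid (2, 4): truth gives 0; bid 4 gives 14 > 0. Violating.
Others bid (4, 2): truth gives 0; bid 4 gives 14 > 0. Violating.
Others bid (4, 4): truth gives 0; bid 4 gives 14 > 0. Violating.
Others bid (2, 18): truth gives 0; no alternative beats it.
Others bid (2, 20): truth gives 0; no alternative beats it.
(Checking all 25 profiles: 4 have a profitable deviation, 21 do not.)

4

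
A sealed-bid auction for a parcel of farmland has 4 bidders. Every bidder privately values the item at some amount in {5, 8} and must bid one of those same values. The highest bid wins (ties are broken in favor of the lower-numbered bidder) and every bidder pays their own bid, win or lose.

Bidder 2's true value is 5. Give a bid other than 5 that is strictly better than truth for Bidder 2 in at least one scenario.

8

Suppose Bidder 1 bids 5, Bidder 3 bids 5 and Bidder 4 bids 5.
Bid 5: loses but pays 5, utility -5.
Bid 8: wins, pays 8, utility 5 - 8 = -3.
So bidding 8 beats truth here (-3 > -5).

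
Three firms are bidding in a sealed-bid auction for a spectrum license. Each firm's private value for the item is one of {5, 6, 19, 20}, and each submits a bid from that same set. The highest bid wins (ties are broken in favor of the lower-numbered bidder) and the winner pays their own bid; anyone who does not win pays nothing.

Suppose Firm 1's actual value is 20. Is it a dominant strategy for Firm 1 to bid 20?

Consider the case where Firm 2 bids 5 and Firm 3 bids 5.
Truthful bid 20: wins, pays 20, utility 20 - 20 = 0.
Bid 5 instead: wins, pays 5, utility 20 - 5 = 15.
Since 15 > 0, bidding 5 is strictly better here, so truthful bidding is not dominant.

No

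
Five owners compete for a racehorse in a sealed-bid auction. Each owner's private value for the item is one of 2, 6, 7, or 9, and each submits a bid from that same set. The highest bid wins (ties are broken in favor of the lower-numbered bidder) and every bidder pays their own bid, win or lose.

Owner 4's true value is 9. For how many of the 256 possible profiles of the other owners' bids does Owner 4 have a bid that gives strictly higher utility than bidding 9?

172

Others bid (2, 2, 2, 2): truth gives 0; bid 6 gives 3 > 0. Violating.
Others bid (2, 2, 2, 6): truth gives 0; bid 6 gives 3 > 0. Violating.
Others bid (2, 2, 2, 7): truth gives 0; bid 7 gives 2 > 0. Violating.
Others bid (2, 2, 6, 2): truth gives 0; bid 7 gives 2 > 0. Violating.
Others bid (2, 2, 2, 9): truth gives 0; no alternative beats it.
Others bid (2, 2, 6, 9): truth gives 0; no alternative beats it.
(Checking all 256 profiles: 172 have a profitable deviation, 84 do not.)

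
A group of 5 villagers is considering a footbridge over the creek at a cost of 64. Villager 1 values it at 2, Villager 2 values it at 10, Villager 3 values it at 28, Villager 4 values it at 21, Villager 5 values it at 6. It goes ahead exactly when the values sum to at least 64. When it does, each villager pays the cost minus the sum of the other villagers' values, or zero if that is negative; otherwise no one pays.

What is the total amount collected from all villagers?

Total value 67 ≥ cost 64, so it is built.
Villager 1: others sum to 65; max(0, 64 - 65) = 0.
Villager 2: others sum to 57; max(0, 64 - 57) = 7.
Villager 3: others sum to 39; max(0, 64 - 39) = 25.
Villager 4: others sum to 46; max(0, 64 - 46) = 18.
Villager 5: others sum to 61; max(0, 64 - 61) = 3.
Total collected = 0 + 7 + 25 + 18 + 3 = 53.

53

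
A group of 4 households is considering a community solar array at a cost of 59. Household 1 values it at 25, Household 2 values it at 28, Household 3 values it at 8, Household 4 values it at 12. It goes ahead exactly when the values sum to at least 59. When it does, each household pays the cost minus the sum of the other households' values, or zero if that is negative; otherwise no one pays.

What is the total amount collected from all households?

25

Total value 73 ≥ cost 59, so it is built.
Household 1: others sum to 48; max(0, 59 - 48) = 11.
Household 2: others sum to 45; max(0, 59 - 45) = 14.
Household 3: others sum to 65; max(0, 59 - 65) = 0.
Household 4: others sum to 61; max(0, 59 - 61) = 0.
Total collected = 11 + 14 + 0 + 0 = 25.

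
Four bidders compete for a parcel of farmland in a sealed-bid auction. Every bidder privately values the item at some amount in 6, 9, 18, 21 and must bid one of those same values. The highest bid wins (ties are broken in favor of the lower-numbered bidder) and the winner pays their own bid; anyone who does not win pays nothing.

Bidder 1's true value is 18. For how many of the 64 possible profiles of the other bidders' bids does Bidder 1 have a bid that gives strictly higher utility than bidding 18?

Others bid (6, 6, 6): truth gives 0; bid 6 gives 12 > 0. Violating.
Others bid (6, 6, 9): truth gives 0; bid 9 gives 9 > 0. Violating.
Others bid (6, 9, 6): truth gives 0; bid 9 gives 9 > 0. Violating.
Others bid (6, 9, 9): truth gives 0; bid 9 gives 9 > 0. Violating.
Others bid (6, 6, 18): truth gives 0; no alternative beats it.
Others bid (6, 6, 21): truth gives 0; no alternative beats it.
(Checking all 64 profiles: 8 have a profitable deviation, 56 do not.)

8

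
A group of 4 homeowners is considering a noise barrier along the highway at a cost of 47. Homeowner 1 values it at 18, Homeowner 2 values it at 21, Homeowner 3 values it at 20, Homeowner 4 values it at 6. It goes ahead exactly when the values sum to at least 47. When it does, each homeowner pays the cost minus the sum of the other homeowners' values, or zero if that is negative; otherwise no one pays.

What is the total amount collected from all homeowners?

Total value 65 ≥ cost 47, so it is built.
Homeowner 1: others sum to 47; max(0, 47 - 47) = 0.
Homeowner 2: others sum to 44; max(0, 47 - 44) = 3.
Homeowner 3: others sum to 45; max(0, 47 - 45) = 2.
Homeowner 4: others sum to 59; max(0, 47 - 59) = 0.
Total collected = 0 + 3 + 2 + 0 = 5.

5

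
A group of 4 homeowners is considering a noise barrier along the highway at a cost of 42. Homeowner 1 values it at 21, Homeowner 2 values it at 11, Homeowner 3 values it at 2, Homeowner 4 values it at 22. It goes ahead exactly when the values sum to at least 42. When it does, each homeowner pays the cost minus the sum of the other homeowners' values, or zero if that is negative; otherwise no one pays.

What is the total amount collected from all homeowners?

15

Total value 56 ≥ cost 42, so it is built.
Homeowner 1: others sum to 35; max(0, 42 - 35) = 7.
Homeowner 2: others sum to 45; max(0, 42 - 45) = 0.
Homeowner 3: others sum to 54; max(0, 42 - 54) = 0.
Homeowner 4: others sum to 34; max(0, 42 - 34) = 8.
Total collected = 7 + 0 + 0 + 8 = 15.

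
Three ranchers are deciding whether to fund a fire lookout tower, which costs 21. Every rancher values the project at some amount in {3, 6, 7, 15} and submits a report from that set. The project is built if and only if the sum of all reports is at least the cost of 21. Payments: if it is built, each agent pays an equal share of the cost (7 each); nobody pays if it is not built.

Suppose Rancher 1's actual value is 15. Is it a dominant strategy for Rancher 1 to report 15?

Check each profile of the others' reports and compare truth against every alternative report.
Others report (3, 3): truth gives 8, best alternative gives 0.
Others report (3, 6): truth gives 8, best alternative gives 0.
Others report (3, 7): truth gives 8, best alternative gives 0.
Others report (6, 3): truth gives 8, best alternative gives 0.
Others report (6, 6): truth gives 8, best alternative gives 0.
Others report (6, 7): truth gives 8, best alternative gives 0.
(Remaining 10 profiles checked similarly; truth is weakly best in each.)
In every case the truthful report is at least as good as any alternative, so it is a dominant strategy.

Yes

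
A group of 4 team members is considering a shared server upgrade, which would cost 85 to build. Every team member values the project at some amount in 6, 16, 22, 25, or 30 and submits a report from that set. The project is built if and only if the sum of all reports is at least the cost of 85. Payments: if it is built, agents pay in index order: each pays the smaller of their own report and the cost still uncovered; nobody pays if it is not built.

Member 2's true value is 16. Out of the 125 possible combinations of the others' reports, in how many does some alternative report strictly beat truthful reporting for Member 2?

10

Others report (22, 30, 30): truth gives 0; report 6 gives 10 > 0. Violating.
Others report (25, 25, 30): truth gives 0; report 6 gives 10 > 0. Violating.
Others report (25, 30, 25): truth gives 0; report 6 gives 10 > 0. Violating.
Others report (25, 30, 30): truth gives 0; report 6 gives 10 > 0. Violating.
Others report (6, 6, 6): truth gives 0; no alternative beats it.
Others report (6, 6, 16): truth gives 0; no alternative beats it.
(Checking all 125 profiles: 10 have a profitable deviation, 115 do not.)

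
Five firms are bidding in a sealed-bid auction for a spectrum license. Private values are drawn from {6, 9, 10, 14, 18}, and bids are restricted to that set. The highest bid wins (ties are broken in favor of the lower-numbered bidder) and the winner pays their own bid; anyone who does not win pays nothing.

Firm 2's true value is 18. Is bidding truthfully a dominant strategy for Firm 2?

No

Consider the case where Firm 1 bids 6, Firm 3 bids 6, Firm 4 bids 6 and Firm 5 bids 6.
Truthful bid 18: wins, pays 18, utility 18 - 18 = 0.
Bid 9 instead: wins, pays 9, utility 18 - 9 = 9.
Since 9 > 0, bidding 9 is strictly better here, so truthful bidding is not dominant.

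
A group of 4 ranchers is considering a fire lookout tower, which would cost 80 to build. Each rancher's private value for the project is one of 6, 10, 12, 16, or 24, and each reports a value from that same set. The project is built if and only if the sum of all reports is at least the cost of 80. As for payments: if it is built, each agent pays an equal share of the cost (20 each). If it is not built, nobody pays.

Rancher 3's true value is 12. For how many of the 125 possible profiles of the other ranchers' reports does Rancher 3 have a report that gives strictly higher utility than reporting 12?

1

Others report (24, 24, 24): truth gives -8; report 6 gives 0 > -8. Violating.
Others report (6, 6, 6): truth gives 0; no alternative beats it.
Others report (6, 6, 10): truth gives 0; no alternative beats it.
(Checking all 125 profiles: 1 has a profitable deviation, 124 do not.)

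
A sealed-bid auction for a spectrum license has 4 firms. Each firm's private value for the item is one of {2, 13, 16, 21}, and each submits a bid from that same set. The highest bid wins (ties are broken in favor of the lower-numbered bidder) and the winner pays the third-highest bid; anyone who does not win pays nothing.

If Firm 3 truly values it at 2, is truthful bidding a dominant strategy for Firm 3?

Yes

Check each profile of the others' bids and compare truth against every alternative bid.
Others bid (2, 2, 2): truth gives 0, best alternative gives 0.
Others bid (2, 2, 13): truth gives 0, best alternative gives 0.
Others bid (2, 2, 16): truth gives 0, best alternative gives 0.
Others bid (2, 2, 21): truth gives 0, best alternative gives 0.
Others bid (2, 13, 2): truth gives 0, best alternative gives 0.
Others bid (2, 13, 13): truth gives 0, best alternative gives 0.
(Remaining 58 profiles checked similarly; truth is weakly best in each.)
In every case the truthful bid is at least as good as any alternative, so it is a dominant strategy.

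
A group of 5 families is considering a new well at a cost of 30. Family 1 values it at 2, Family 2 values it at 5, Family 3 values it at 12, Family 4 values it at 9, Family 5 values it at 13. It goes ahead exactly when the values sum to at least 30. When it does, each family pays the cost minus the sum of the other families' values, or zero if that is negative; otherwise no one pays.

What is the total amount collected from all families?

3

Total value 41 ≥ cost 30, so it is built.
Family 1: others sum to 39; max(0, 30 - 39) = 0.
Family 2: others sum to 36; max(0, 30 - 36) = 0.
Family 3: others sum to 29; max(0, 30 - 29) = 1.
Family 4: others sum to 32; max(0, 30 - 32) = 0.
Family 5: others sum to 28; max(0, 30 - 28) = 2.
Total collected = 0 + 0 + 1 + 0 + 2 = 3.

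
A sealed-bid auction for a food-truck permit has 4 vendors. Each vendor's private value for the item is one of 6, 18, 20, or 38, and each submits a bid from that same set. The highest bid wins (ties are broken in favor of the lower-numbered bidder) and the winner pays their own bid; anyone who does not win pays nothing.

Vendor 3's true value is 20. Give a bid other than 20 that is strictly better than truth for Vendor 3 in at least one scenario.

Suppose Vendor 1 bids 6, Vendor 2 bids 6 and Vendor 4 bids 6.
Bid 20: wins, pays 20, utility 20 - 20 = 0.
Bid 18: wins, pays 18, utility 20 - 18 = 2.
So bidding 18 beats truth here (2 > 0).

18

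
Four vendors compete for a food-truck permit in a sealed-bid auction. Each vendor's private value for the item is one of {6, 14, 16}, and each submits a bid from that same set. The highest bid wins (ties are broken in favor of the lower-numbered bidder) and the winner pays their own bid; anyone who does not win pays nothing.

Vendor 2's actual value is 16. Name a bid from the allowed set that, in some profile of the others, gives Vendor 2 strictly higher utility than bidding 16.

Suppose Vendor 1 bids 6, Vendor 3 bids 6 and Vendor 4 bids 6.
Bid 16: wins, pays 16, utility 16 - 16 = 0.
Bid 14: wins, pays 14, utility 16 - 14 = 2.
So bidding 14 beats truth here (2 > 0).

14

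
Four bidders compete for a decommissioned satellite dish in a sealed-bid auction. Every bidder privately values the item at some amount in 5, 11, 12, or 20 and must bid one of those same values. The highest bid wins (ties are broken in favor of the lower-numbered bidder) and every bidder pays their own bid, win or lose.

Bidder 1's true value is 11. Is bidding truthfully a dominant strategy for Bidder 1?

Consider the case where Bidder 2 bids 5, Bidder 3 bids 5 and Bidder 4 bids 5.
Truthful bid 11: wins, pays 11, utility 11 - 11 = 0.
Bid 5 instead: wins, pays 5, utility 11 - 5 = 6.
Since 6 > 0, bidding 5 is strictly better here, so truthful bidding is not dominant.

No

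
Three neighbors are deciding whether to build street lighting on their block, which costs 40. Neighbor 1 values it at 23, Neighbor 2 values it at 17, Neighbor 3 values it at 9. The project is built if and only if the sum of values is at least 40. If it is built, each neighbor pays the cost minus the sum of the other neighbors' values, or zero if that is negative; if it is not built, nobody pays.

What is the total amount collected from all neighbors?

22

Total value 49 ≥ cost 40, so it is built.
Neighbor 1: others sum to 26; max(0, 40 - 26) = 14.
Neighbor 2: others sum to 32; max(0, 40 - 32) = 8.
Neighbor 3: others sum to 40; max(0, 40 - 40) = 0.
Total collected = 14 + 8 + 0 = 22.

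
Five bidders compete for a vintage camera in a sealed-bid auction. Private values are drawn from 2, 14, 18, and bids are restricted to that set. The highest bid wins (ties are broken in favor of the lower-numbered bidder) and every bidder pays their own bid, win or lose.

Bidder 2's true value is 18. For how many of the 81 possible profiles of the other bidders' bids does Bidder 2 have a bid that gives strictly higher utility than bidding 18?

35

Others bid (2, 2, 2, 2): truth gives 0; bid 14 gives 4 > 0. Violating.
Others bid (2, 2, 2, 14): truth gives 0; bid 14 gives 4 > 0. Violating.
Others bid (2, 2, 14, 2): truth gives 0; bid 14 gives 4 > 0. Violating.
Others bid (2, 2, 14, 14): truth gives 0; bid 14 gives 4 > 0. Violating.
Others bid (2, 2, 2, 18): truth gives 0; no alternative beats it.
Others bid (2, 2, 14, 18): truth gives 0; no alternative beats it.
(Checking all 81 profiles: 35 have a profitable deviation, 46 do not.)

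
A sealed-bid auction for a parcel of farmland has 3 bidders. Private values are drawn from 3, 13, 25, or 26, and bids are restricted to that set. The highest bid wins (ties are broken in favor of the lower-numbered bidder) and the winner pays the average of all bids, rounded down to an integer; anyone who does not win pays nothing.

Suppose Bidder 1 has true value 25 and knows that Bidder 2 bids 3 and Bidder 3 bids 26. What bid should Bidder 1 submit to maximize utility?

26

Bid 3: loses, pays 0, utility 0.
Bid 13: loses, pays 0, utility 0.
Bid 25: loses, pays 0, utility 0.
Bid 26: wins, pays 18, utility 25 - 18 = 7.
The best choice is 26 with utility 7.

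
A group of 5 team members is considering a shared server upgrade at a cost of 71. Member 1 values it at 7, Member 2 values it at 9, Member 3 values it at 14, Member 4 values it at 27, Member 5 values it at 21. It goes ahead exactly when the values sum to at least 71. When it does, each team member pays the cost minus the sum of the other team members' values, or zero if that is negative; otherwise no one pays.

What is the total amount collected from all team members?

43

Total value 78 ≥ cost 71, so it is built.
Member 1: others sum to 71; max(0, 71 - 71) = 0.
Member 2: others sum to 69; max(0, 71 - 69) = 2.
Member 3: others sum to 64; max(0, 71 - 64) = 7.
Member 4: others sum to 51; max(0, 71 - 51) = 20.
Member 5: others sum to 57; max(0, 71 - 57) = 14.
Total collected = 0 + 2 + 7 + 20 + 14 = 43.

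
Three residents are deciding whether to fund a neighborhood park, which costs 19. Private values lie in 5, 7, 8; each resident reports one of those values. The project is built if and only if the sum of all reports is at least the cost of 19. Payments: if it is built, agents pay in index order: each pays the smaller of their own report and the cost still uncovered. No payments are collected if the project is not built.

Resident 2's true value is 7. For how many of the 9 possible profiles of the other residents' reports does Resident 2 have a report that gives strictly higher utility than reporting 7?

4

Others report (7, 7): truth gives 0; report 5 gives 2 > 0. Violating.
Others report (7, 8): truth gives 0; report 5 gives 2 > 0. Violating.
Others report (8, 7): truth gives 0; report 5 gives 2 > 0. Violating.
Others report (8, 8): truth gives 0; report 5 gives 2 > 0. Violating.
Others report (5, 5): truth gives 0; no alternative beats it.
Others report (5, 7): truth gives 0; no alternative beats it.
(Checking all 9 profiles: 4 have a profitable deviation, 5 do not.)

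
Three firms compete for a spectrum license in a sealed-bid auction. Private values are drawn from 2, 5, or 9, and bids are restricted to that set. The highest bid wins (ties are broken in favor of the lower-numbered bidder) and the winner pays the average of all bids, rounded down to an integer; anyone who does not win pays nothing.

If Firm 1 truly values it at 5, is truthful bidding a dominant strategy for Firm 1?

Consider the case where Firm 2 bids 2 and Firm 3 bids 2.
Truthful bid 5: wins, pays 3, utility 5 - 3 = 2.
Bid 2 instead: wins, pays 2, utility 5 - 2 = 3.
Since 3 > 2, bidding 2 is strictly better here, so truthful bidding is not dominant.

No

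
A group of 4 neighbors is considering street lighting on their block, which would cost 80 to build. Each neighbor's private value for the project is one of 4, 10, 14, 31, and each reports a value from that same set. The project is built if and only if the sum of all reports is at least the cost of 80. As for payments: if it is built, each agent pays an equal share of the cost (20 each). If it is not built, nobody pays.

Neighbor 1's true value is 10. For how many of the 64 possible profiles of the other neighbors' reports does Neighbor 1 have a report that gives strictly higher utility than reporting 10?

Others report (10, 31, 31): truth gives -10; report 4 gives 0 > -10. Violating.
Others report (31, 10, 31): truth gives -10; report 4 gives 0 > -10. Violating.
Others report (31, 31, 10): truth gives -10; report 4 gives 0 > -10. Violating.
Others report (4, 4, 4): truth gives 0; no alternative beats it.
Others report (4, 4, 10): truth gives 0; no alternative beats it.
(Checking all 64 profiles: 3 have a profitable deviation, 61 do not.)

3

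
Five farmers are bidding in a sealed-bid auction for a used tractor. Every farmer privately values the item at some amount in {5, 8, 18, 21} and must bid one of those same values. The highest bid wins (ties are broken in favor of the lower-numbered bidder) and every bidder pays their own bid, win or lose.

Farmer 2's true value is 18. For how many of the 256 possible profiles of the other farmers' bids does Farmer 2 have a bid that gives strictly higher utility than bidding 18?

Others bid (5, 5, 5, 5): truth gives 0; bid 8 gives 10 > 0. Violating.
Others bid (5, 5, 5, 8): truth gives 0; bid 8 gives 10 > 0. Violating.
Others bid (5, 5, 5, 21): truth gives -18; bid 21 gives -3 > -18. Violating.
Others bid (5, 5, 8, 5): truth gives 0; bid 8 gives 10 > 0. Violating.
Others bid (5, 5, 5, 18): truth gives 0; no alternative beats it.
Others bid (5, 5, 8, 18): truth gives 0; no alternative beats it.
(Checking all 256 profiles: 210 have a profitable deviation, 46 do not.)

210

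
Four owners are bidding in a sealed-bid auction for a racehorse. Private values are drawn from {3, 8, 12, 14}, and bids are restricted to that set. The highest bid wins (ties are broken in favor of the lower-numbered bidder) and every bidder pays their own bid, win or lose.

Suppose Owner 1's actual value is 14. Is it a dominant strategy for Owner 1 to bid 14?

No

Consider the case where Owner 2 bids 3, Owner 3 bids 3 and Owner 4 bids 3.
Truthful bid 14: wins, pays 14, utility 14 - 14 = 0.
Bid 3 instead: wins, pays 3, utility 14 - 3 = 11.
Since 11 > 0, bidding 3 is strictly better here, so truthful bidding is not dominant.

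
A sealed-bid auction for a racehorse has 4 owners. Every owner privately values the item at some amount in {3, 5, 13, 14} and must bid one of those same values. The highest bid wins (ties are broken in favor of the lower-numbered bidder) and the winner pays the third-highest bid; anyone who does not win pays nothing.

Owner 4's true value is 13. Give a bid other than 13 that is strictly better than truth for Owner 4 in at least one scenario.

Suppose Owner 1 bids 3, Owner 2 bids 3 and Owner 3 bids 13.
Bid 13: loses, pays 0, utility 0.
Bid 14: wins, pays 3, utility 13 - 3 = 10.
So bidding 14 beats truth here (10 > 0).

14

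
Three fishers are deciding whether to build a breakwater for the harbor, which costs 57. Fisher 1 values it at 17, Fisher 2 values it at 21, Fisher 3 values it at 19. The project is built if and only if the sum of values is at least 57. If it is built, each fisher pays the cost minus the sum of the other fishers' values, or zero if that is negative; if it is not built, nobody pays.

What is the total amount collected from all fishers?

Total value 57 ≥ cost 57, so it is built.
Fisher 1: others sum to 40; max(0, 57 - 40) = 17.
Fisher 2: others sum to 36; max(0, 57 - 36) = 21.
Fisher 3: others sum to 38; max(0, 57 - 38) = 19.
Total collected = 17 + 21 + 19 = 57.

57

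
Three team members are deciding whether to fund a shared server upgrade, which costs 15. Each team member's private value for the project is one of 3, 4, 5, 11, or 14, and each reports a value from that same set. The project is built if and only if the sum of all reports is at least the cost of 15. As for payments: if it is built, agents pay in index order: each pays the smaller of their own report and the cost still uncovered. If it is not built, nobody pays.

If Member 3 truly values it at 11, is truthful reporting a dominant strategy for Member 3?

Yes

Check each profile of the others' reports and compare truth against every alternative report.
Others report (3, 14): truth gives 11, best alternative gives 11.
Others report (4, 11): truth gives 11, best alternative gives 11.
Others report (4, 14): truth gives 11, best alternative gives 11.
Others report (5, 11): truth gives 11, best alternative gives 11.
Others report (5, 14): truth gives 11, best alternative gives 11.
Others report (11, 4): truth gives 11, best alternative gives 11.
(Remaining 19 profiles checked similarly; truth is weakly best in each.)
In every case the truthful report is at least as good as any alternative, so it is a dominant strategy.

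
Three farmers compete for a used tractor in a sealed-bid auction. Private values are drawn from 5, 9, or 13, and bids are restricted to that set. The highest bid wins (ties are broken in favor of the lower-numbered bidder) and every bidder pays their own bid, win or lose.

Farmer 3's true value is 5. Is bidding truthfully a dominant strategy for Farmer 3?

Consider the case where Farmer 1 bids 5 and Farmer 2 bids 5.
Truthful bid 5: loses but pays 5, utility -5.
Bid 9 instead: wins, pays 9, utility 5 - 9 = -4.
Since -4 > -5, bidding 9 is strictly better here, so truthful bidding is not dominant.

No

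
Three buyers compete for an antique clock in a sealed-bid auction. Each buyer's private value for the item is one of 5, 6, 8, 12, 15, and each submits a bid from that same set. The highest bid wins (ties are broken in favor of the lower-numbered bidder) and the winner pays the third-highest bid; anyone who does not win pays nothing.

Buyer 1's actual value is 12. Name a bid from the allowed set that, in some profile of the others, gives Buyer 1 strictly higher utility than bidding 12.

Suppose Buyer 2 bids 5 and Buyer 3 bids 15.
Bid 12: loses, pays 0, utility 0.
Bid 15: wins, pays 5, utility 12 - 5 = 7.
So bidding 15 beats truth here (7 > 0).

15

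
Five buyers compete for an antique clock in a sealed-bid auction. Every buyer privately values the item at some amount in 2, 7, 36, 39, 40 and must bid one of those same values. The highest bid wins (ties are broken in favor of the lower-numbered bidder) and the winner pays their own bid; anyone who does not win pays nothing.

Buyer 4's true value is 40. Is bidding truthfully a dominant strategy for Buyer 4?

Consider the case where Buyer 1 bids 2, Buyer 2 bids 2, Buyer 3 bids 2 and Buyer 5 bids 2.
Truthful bid 40: wins, pays 40, utility 40 - 40 = 0.
Bid 7 instead: wins, pays 7, utility 40 - 7 = 33.
Since 33 > 0, bidding 7 is strictly better here, so truthful bidding is not dominant.

No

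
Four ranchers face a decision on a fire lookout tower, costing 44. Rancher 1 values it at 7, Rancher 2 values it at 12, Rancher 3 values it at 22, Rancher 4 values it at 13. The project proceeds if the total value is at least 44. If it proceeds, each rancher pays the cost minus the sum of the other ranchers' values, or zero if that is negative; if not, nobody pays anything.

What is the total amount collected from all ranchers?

Total value 54 ≥ cost 44, so it is built.
Rancher 1: others sum to 47; max(0, 44 - 47) = 0.
Rancher 2: others sum to 42; max(0, 44 - 42) = 2.
Rancher 3: others sum to 32; max(0, 44 - 32) = 12.
Rancher 4: others sum to 41; max(0, 44 - 41) = 3.
Total collected = 0 + 2 + 12 + 3 = 17.

17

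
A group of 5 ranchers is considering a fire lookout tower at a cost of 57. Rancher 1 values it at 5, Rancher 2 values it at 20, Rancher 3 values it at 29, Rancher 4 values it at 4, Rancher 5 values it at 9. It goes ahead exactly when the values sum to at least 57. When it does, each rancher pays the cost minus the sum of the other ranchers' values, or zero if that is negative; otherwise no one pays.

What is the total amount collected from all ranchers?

Total value 67 ≥ cost 57, so it is built.
Rancher 1: others sum to 62; max(0, 57 - 62) = 0.
Rancher 2: others sum to 47; max(0, 57 - 47) = 10.
Rancher 3: others sum to 38; max(0, 57 - 38) = 19.
Rancher 4: others sum to 63; max(0, 57 - 63) = 0.
Rancher 5: others sum to 58; max(0, 57 - 58) = 0.
Total collected = 0 + 10 + 19 + 0 + 0 = 29.

29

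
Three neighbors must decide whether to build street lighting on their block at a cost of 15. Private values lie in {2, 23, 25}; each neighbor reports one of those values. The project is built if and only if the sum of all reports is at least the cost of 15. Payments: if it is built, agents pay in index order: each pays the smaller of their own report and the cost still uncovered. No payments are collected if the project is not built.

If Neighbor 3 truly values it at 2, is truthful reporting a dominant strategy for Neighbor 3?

Yes

Check each profile of the others' reports and compare truth against every alternative report.
Others report (2, 2): truth gives 0, best alternative gives -9.
Others report (2, 23): truth gives 2, best alternative gives 2.
Others report (2, 25): truth gives 2, best alternative gives 2.
Others report (23, 2): truth gives 2, best alternative gives 2.
Others report (23, 23): truth gives 2, best alternative gives 2.
Others report (23, 25): truth gives 2, best alternative gives 2.
(Remaining 3 profiles checked similarly; truth is weakly best in each.)
In every case the truthful report is at least as good as any alternative, so it is a dominant strategy.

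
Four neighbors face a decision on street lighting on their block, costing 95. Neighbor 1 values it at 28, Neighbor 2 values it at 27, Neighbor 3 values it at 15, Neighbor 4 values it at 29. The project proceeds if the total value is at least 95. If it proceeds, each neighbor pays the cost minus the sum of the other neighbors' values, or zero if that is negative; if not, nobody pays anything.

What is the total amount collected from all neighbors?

Total value 99 ≥ cost 95, so it is built.
Neighbor 1: others sum to 71; max(0, 95 - 71) = 24.
Neighbor 2: others sum to 72; max(0, 95 - 72) = 23.
Neighbor 3: others sum to 84; max(0, 95 - 84) = 11.
Neighbor 4: others sum to 70; max(0, 95 - 70) = 25.
Total collected = 24 + 23 + 11 + 25 = 83.

83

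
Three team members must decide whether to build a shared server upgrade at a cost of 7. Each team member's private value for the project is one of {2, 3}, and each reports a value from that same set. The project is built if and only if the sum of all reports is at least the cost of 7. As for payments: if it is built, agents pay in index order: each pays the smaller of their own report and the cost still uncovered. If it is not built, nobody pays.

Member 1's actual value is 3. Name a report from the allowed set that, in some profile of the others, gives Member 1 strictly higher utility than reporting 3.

2

Suppose Member 2 reports 2 and Member 3 reports 3.
Report 3: project built, pays 3, utility 3 - 3 = 0.
Report 2: project built, pays 2, utility 3 - 2 = 1.
So reporting 2 beats truth here (1 > 0).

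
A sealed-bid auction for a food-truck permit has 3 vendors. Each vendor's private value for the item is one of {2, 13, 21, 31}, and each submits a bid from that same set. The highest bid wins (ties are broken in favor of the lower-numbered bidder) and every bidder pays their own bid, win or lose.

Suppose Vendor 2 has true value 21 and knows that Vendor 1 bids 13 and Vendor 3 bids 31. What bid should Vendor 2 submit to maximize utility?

Bid 2: loses but pays 2, utility -2.
Bid 13: loses but pays 13, utility -13.
Bid 21: loses but pays 21, utility -21.
Bid 31: wins, pays 31, utility 21 - 31 = -10.
The best choice is 2 with utility -2.

2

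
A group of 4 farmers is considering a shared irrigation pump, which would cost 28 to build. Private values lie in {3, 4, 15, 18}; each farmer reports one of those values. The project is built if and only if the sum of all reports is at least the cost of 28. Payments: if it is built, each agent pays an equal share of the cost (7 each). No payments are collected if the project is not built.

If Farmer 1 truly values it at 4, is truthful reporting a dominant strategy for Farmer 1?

Consider the case where Farmer 2 reports 3, Farmer 3 reports 3 and Farmer 4 reports 18.
Truthful report 4: project built, pays 7, utility 4 - 7 = -3.
Report 3 instead: project not built, utility 0.
Since 0 > -3, reporting 3 is strictly better here, so truthful reporting is not dominant.

No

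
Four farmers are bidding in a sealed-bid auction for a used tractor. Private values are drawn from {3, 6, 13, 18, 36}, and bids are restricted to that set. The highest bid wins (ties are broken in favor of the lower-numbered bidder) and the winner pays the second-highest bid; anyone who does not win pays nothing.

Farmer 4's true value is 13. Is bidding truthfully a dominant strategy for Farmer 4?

Yes

Check each profile of the others' bids and compare truth against every alternative bid.
Others bid (3, 3, 3): truth gives 10, best alternative gives 10.
Others bid (3, 3, 6): truth gives 7, best alternative gives 7.
Others bid (3, 6, 3): truth gives 7, best alternative gives 7.
Others bid (3, 6, 6): truth gives 7, best alternative gives 7.
Others bid (6, 3, 3): truth gives 7, best alternative gives 7.
Others bid (6, 3, 6): truth gives 7, best alternative gives 7.
(Remaining 119 profiles checked similarly; truth is weakly best in each.)
In every case the truthful bid is at least as good as any alternative, so it is a dominant strategy.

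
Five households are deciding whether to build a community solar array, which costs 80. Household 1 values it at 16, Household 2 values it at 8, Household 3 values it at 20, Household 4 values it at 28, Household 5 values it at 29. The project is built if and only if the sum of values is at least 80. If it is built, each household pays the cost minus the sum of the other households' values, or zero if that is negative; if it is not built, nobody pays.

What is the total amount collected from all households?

15

Total value 101 ≥ cost 80, so it is built.
Household 1: others sum to 85; max(0, 80 - 85) = 0.
Household 2: others sum to 93; max(0, 80 - 93) = 0.
Household 3: others sum to 81; max(0, 80 - 81) = 0.
Household 4: others sum to 73; max(0, 80 - 73) = 7.
Household 5: others sum to 72; max(0, 80 - 72) = 8.
Total collected = 0 + 0 + 0 + 7 + 8 = 15.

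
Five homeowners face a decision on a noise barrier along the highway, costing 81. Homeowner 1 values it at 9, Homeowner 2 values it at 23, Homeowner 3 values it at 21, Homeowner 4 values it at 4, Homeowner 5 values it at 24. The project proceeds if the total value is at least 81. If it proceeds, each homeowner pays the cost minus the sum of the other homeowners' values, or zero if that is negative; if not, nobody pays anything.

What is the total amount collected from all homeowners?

81

Total value 81 ≥ cost 81, so it is built.
Homeowner 1: others sum to 72; max(0, 81 - 72) = 9.
Homeowner 2: others sum to 58; max(0, 81 - 58) = 23.
Homeowner 3: others sum to 60; max(0, 81 - 60) = 21.
Homeowner 4: others sum to 77; max(0, 81 - 77) = 4.
Homeowner 5: others sum to 57; max(0, 81 - 57) = 24.
Total collected = 9 + 23 + 21 + 4 + 24 = 81.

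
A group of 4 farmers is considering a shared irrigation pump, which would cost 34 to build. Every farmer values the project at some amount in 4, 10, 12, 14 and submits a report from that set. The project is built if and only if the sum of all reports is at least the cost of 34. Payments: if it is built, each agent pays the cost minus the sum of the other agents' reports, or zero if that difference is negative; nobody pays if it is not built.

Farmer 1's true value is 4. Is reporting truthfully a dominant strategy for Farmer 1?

Check each profile of the others' reports and compare truth against every alternative report.
Others report (4, 10, 10): truth gives 0, best alternative gives -6.
Others report (10, 4, 10): truth gives 0, best alternative gives -6.
Others report (10, 10, 4): truth gives 0, best alternative gives -6.
Others report (4, 10, 12): truth gives 0, best alternative gives -4.
Others report (4, 12, 10): truth gives 0, best alternative gives -4.
Others report (10, 4, 12): truth gives 0, best alternative gives -4.
(Remaining 58 profiles checked similarly; truth is weakly best in each.)
In every case the truthful report is at least as good as any alternative, so it is a dominant strategy.

Yes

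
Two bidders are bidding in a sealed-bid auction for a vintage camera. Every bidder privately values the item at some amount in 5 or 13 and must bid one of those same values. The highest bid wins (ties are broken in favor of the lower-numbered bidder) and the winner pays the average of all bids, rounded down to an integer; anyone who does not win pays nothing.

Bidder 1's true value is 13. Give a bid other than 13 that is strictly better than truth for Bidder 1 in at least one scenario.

Suppose Bidder 2 bids 5.
Bid 13: wins, pays 9, utility 13 - 9 = 4.
Bid 5: wins, pays 5, utility 13 - 5 = 8.
So bidding 5 beats truth here (8 > 4).

5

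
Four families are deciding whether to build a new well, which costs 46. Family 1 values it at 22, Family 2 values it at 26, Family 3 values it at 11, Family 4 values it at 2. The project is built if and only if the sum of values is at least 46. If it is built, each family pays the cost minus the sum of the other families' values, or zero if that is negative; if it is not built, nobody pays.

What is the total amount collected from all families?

18

Total value 61 ≥ cost 46, so it is built.
Family 1: others sum to 39; max(0, 46 - 39) = 7.
Family 2: others sum to 35; max(0, 46 - 35) = 11.
Family 3: others sum to 50; max(0, 46 - 50) = 0.
Family 4: others sum to 59; max(0, 46 - 59) = 0.
Total collected = 7 + 11 + 0 + 0 = 18.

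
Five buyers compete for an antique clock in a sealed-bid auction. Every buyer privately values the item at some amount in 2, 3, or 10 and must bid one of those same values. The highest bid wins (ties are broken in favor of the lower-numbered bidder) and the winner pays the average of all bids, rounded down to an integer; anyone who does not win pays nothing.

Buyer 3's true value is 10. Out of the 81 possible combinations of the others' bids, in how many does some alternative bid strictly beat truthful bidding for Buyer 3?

Others bid (2, 2, 2, 2): truth gives 7; bid 3 gives 8 > 7. Violating.
Others bid (2, 2, 2, 3): truth gives 7; bid 3 gives 8 > 7. Violating.
Others bid (2, 2, 3, 2): truth gives 7; bid 3 gives 8 > 7. Violating.
Others bid (2, 2, 3, 3): truth gives 6; bid 3 gives 8 > 6. Violating.
Others bid (2, 2, 2, 10): truth gives 5; no alternative beats it.
Others bid (2, 2, 3, 10): truth gives 5; no alternative beats it.
(Checking all 81 profiles: 4 have a profitable deviation, 77 do not.)

4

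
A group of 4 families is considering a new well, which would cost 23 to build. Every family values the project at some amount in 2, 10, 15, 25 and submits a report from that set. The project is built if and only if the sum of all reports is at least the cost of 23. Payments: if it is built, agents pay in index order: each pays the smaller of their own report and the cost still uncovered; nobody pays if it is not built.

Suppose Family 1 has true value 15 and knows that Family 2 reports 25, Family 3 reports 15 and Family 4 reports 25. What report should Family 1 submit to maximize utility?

2

Report 2: project built, pays 2, utility 15 - 2 = 13.
Report 10: project built, pays 10, utility 15 - 10 = 5.
Report 15: project built, pays 15, utility 15 - 15 = 0.
Report 25: project built, pays 23, utility 15 - 23 = -8.
The best choice is 2 with utility 13.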